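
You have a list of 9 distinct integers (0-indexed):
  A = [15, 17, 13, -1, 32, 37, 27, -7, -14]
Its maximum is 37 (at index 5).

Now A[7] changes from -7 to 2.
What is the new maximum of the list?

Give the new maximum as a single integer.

Answer: 37

Derivation:
Old max = 37 (at index 5)
Change: A[7] -7 -> 2
Changed element was NOT the old max.
  New max = max(old_max, new_val) = max(37, 2) = 37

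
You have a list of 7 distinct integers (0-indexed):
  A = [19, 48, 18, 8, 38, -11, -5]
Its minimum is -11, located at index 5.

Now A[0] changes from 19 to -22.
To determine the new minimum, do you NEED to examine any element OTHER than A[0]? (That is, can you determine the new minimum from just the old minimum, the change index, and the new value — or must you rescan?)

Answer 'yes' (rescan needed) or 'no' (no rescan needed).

Old min = -11 at index 5
Change at index 0: 19 -> -22
Index 0 was NOT the min. New min = min(-11, -22). No rescan of other elements needed.
Needs rescan: no

Answer: no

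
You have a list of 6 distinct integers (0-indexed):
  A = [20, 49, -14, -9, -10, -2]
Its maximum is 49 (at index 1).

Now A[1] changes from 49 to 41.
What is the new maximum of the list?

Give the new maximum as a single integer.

Answer: 41

Derivation:
Old max = 49 (at index 1)
Change: A[1] 49 -> 41
Changed element WAS the max -> may need rescan.
  Max of remaining elements: 20
  New max = max(41, 20) = 41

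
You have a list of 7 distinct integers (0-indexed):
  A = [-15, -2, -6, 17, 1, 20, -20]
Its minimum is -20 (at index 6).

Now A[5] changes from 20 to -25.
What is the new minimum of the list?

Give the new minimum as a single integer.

Old min = -20 (at index 6)
Change: A[5] 20 -> -25
Changed element was NOT the old min.
  New min = min(old_min, new_val) = min(-20, -25) = -25

Answer: -25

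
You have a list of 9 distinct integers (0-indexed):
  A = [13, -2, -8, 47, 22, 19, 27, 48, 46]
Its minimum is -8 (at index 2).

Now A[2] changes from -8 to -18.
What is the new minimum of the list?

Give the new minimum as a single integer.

Old min = -8 (at index 2)
Change: A[2] -8 -> -18
Changed element WAS the min. Need to check: is -18 still <= all others?
  Min of remaining elements: -2
  New min = min(-18, -2) = -18

Answer: -18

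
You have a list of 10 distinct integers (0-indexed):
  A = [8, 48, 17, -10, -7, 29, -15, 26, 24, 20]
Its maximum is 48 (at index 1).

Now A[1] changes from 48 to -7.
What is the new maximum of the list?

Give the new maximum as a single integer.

Answer: 29

Derivation:
Old max = 48 (at index 1)
Change: A[1] 48 -> -7
Changed element WAS the max -> may need rescan.
  Max of remaining elements: 29
  New max = max(-7, 29) = 29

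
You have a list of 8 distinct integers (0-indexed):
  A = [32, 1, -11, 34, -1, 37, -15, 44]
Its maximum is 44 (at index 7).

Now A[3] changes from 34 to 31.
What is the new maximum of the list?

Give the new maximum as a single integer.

Old max = 44 (at index 7)
Change: A[3] 34 -> 31
Changed element was NOT the old max.
  New max = max(old_max, new_val) = max(44, 31) = 44

Answer: 44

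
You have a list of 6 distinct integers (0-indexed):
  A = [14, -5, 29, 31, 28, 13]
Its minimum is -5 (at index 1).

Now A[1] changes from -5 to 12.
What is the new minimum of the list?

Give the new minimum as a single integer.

Old min = -5 (at index 1)
Change: A[1] -5 -> 12
Changed element WAS the min. Need to check: is 12 still <= all others?
  Min of remaining elements: 13
  New min = min(12, 13) = 12

Answer: 12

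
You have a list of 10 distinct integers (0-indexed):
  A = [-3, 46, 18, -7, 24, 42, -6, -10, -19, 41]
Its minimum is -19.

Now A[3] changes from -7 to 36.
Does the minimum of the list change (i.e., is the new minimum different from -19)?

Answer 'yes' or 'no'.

Old min = -19
Change: A[3] -7 -> 36
Changed element was NOT the min; min changes only if 36 < -19.
New min = -19; changed? no

Answer: no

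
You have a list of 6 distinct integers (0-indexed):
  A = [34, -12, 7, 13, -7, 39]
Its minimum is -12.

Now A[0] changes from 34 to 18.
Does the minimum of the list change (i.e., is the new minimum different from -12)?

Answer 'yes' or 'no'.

Old min = -12
Change: A[0] 34 -> 18
Changed element was NOT the min; min changes only if 18 < -12.
New min = -12; changed? no

Answer: no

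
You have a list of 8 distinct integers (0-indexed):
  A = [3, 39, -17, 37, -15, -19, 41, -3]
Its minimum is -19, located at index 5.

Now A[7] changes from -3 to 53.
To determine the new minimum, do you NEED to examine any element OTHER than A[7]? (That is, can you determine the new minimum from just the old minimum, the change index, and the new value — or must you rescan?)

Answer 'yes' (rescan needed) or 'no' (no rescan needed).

Old min = -19 at index 5
Change at index 7: -3 -> 53
Index 7 was NOT the min. New min = min(-19, 53). No rescan of other elements needed.
Needs rescan: no

Answer: no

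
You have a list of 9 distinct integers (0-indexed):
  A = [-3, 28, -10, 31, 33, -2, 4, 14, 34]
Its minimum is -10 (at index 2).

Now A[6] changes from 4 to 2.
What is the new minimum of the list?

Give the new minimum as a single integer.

Answer: -10

Derivation:
Old min = -10 (at index 2)
Change: A[6] 4 -> 2
Changed element was NOT the old min.
  New min = min(old_min, new_val) = min(-10, 2) = -10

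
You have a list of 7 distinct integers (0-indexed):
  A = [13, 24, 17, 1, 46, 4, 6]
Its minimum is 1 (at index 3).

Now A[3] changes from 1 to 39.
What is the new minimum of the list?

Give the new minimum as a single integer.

Old min = 1 (at index 3)
Change: A[3] 1 -> 39
Changed element WAS the min. Need to check: is 39 still <= all others?
  Min of remaining elements: 4
  New min = min(39, 4) = 4

Answer: 4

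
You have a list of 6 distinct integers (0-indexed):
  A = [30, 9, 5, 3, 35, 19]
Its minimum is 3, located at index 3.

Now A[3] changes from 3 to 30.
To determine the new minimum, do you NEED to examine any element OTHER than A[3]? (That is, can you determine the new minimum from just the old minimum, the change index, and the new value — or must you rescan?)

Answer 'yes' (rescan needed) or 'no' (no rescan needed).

Old min = 3 at index 3
Change at index 3: 3 -> 30
Index 3 WAS the min and new value 30 > old min 3. Must rescan other elements to find the new min.
Needs rescan: yes

Answer: yes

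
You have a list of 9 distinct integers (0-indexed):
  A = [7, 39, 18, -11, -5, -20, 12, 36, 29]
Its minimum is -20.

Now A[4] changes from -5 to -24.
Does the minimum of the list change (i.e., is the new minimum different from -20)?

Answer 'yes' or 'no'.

Answer: yes

Derivation:
Old min = -20
Change: A[4] -5 -> -24
Changed element was NOT the min; min changes only if -24 < -20.
New min = -24; changed? yes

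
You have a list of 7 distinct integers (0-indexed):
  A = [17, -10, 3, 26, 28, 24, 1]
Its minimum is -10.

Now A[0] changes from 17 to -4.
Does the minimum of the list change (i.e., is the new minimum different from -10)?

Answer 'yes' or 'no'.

Old min = -10
Change: A[0] 17 -> -4
Changed element was NOT the min; min changes only if -4 < -10.
New min = -10; changed? no

Answer: no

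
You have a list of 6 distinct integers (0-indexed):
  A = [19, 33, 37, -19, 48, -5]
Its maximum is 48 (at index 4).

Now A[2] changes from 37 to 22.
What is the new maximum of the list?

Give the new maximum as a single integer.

Old max = 48 (at index 4)
Change: A[2] 37 -> 22
Changed element was NOT the old max.
  New max = max(old_max, new_val) = max(48, 22) = 48

Answer: 48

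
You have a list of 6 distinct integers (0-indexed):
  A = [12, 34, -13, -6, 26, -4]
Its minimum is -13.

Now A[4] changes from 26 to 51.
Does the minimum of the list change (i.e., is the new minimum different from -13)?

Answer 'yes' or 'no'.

Old min = -13
Change: A[4] 26 -> 51
Changed element was NOT the min; min changes only if 51 < -13.
New min = -13; changed? no

Answer: no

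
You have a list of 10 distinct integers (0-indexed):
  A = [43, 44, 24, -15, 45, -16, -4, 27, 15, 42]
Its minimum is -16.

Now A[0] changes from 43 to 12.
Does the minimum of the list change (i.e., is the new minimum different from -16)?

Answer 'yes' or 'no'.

Old min = -16
Change: A[0] 43 -> 12
Changed element was NOT the min; min changes only if 12 < -16.
New min = -16; changed? no

Answer: no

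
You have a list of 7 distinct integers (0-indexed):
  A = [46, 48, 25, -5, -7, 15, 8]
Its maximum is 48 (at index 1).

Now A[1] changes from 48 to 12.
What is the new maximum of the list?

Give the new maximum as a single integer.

Answer: 46

Derivation:
Old max = 48 (at index 1)
Change: A[1] 48 -> 12
Changed element WAS the max -> may need rescan.
  Max of remaining elements: 46
  New max = max(12, 46) = 46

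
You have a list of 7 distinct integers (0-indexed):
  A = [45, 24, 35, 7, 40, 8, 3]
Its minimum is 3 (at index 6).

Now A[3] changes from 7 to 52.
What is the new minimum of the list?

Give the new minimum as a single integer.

Old min = 3 (at index 6)
Change: A[3] 7 -> 52
Changed element was NOT the old min.
  New min = min(old_min, new_val) = min(3, 52) = 3

Answer: 3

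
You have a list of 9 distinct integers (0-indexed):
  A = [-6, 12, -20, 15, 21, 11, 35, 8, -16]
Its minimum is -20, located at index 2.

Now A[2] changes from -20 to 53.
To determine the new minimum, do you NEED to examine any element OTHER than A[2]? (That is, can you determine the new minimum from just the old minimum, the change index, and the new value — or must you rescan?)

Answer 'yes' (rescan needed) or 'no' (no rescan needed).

Answer: yes

Derivation:
Old min = -20 at index 2
Change at index 2: -20 -> 53
Index 2 WAS the min and new value 53 > old min -20. Must rescan other elements to find the new min.
Needs rescan: yes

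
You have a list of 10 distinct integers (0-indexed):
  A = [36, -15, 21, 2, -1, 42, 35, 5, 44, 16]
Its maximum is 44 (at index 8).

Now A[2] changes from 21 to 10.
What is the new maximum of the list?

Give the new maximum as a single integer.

Answer: 44

Derivation:
Old max = 44 (at index 8)
Change: A[2] 21 -> 10
Changed element was NOT the old max.
  New max = max(old_max, new_val) = max(44, 10) = 44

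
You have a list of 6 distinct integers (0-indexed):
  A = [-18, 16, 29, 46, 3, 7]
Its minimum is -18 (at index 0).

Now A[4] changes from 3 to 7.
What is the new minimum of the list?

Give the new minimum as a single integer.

Answer: -18

Derivation:
Old min = -18 (at index 0)
Change: A[4] 3 -> 7
Changed element was NOT the old min.
  New min = min(old_min, new_val) = min(-18, 7) = -18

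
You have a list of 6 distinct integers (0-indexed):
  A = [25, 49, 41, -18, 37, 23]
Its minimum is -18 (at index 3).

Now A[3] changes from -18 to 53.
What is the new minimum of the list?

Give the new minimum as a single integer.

Answer: 23

Derivation:
Old min = -18 (at index 3)
Change: A[3] -18 -> 53
Changed element WAS the min. Need to check: is 53 still <= all others?
  Min of remaining elements: 23
  New min = min(53, 23) = 23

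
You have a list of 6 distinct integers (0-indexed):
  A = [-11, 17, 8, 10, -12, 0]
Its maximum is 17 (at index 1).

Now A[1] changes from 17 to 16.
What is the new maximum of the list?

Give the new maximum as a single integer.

Old max = 17 (at index 1)
Change: A[1] 17 -> 16
Changed element WAS the max -> may need rescan.
  Max of remaining elements: 10
  New max = max(16, 10) = 16

Answer: 16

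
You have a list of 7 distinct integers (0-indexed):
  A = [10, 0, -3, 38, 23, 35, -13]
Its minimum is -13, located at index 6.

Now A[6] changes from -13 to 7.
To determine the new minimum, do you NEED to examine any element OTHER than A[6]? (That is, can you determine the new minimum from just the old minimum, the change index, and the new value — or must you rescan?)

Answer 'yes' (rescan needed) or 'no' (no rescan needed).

Answer: yes

Derivation:
Old min = -13 at index 6
Change at index 6: -13 -> 7
Index 6 WAS the min and new value 7 > old min -13. Must rescan other elements to find the new min.
Needs rescan: yes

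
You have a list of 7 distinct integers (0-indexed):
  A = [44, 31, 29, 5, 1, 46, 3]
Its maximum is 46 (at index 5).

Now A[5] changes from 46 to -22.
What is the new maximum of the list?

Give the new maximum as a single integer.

Answer: 44

Derivation:
Old max = 46 (at index 5)
Change: A[5] 46 -> -22
Changed element WAS the max -> may need rescan.
  Max of remaining elements: 44
  New max = max(-22, 44) = 44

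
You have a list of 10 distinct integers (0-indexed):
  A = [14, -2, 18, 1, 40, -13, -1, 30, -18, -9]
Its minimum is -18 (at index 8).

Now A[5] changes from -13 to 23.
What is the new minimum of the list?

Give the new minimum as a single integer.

Answer: -18

Derivation:
Old min = -18 (at index 8)
Change: A[5] -13 -> 23
Changed element was NOT the old min.
  New min = min(old_min, new_val) = min(-18, 23) = -18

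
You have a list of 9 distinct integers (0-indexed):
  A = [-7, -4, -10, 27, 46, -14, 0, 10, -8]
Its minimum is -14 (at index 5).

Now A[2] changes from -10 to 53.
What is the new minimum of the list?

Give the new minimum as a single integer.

Old min = -14 (at index 5)
Change: A[2] -10 -> 53
Changed element was NOT the old min.
  New min = min(old_min, new_val) = min(-14, 53) = -14

Answer: -14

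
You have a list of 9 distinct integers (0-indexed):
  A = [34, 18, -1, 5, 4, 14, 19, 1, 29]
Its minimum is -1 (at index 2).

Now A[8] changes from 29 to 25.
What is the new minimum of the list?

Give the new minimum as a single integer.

Answer: -1

Derivation:
Old min = -1 (at index 2)
Change: A[8] 29 -> 25
Changed element was NOT the old min.
  New min = min(old_min, new_val) = min(-1, 25) = -1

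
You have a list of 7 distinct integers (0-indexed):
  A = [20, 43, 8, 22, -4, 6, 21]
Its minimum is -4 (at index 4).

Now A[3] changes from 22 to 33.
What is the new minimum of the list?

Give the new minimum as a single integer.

Answer: -4

Derivation:
Old min = -4 (at index 4)
Change: A[3] 22 -> 33
Changed element was NOT the old min.
  New min = min(old_min, new_val) = min(-4, 33) = -4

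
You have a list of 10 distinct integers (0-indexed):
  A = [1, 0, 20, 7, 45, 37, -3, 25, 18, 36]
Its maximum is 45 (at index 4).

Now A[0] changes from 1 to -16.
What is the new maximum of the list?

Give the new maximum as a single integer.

Answer: 45

Derivation:
Old max = 45 (at index 4)
Change: A[0] 1 -> -16
Changed element was NOT the old max.
  New max = max(old_max, new_val) = max(45, -16) = 45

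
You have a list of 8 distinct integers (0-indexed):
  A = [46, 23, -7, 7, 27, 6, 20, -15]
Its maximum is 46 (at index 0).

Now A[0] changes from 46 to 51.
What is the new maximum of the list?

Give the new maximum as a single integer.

Old max = 46 (at index 0)
Change: A[0] 46 -> 51
Changed element WAS the max -> may need rescan.
  Max of remaining elements: 27
  New max = max(51, 27) = 51

Answer: 51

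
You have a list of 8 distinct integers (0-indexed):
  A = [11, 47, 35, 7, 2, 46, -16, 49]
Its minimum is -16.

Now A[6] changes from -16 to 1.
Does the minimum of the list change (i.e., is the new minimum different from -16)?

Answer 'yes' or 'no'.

Answer: yes

Derivation:
Old min = -16
Change: A[6] -16 -> 1
Changed element was the min; new min must be rechecked.
New min = 1; changed? yes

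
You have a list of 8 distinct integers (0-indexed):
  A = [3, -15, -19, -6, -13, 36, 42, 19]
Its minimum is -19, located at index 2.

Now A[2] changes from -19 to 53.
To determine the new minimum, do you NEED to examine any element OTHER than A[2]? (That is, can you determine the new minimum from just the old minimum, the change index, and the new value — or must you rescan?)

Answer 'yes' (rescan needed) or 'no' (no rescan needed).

Answer: yes

Derivation:
Old min = -19 at index 2
Change at index 2: -19 -> 53
Index 2 WAS the min and new value 53 > old min -19. Must rescan other elements to find the new min.
Needs rescan: yes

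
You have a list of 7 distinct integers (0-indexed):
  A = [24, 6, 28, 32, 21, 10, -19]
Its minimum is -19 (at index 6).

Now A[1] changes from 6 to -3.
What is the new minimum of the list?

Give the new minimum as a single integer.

Answer: -19

Derivation:
Old min = -19 (at index 6)
Change: A[1] 6 -> -3
Changed element was NOT the old min.
  New min = min(old_min, new_val) = min(-19, -3) = -19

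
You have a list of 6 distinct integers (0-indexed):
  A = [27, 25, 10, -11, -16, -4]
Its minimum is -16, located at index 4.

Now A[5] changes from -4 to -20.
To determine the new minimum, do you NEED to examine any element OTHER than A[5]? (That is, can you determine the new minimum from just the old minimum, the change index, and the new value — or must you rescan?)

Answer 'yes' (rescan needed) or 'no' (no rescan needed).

Old min = -16 at index 4
Change at index 5: -4 -> -20
Index 5 was NOT the min. New min = min(-16, -20). No rescan of other elements needed.
Needs rescan: no

Answer: no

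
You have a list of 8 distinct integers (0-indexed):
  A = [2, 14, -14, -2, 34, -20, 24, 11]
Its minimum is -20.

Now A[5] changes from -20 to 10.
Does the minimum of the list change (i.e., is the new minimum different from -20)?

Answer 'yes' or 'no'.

Answer: yes

Derivation:
Old min = -20
Change: A[5] -20 -> 10
Changed element was the min; new min must be rechecked.
New min = -14; changed? yes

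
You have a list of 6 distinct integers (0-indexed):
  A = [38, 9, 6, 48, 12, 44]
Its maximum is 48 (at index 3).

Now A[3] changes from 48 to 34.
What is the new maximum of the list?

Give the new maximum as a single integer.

Old max = 48 (at index 3)
Change: A[3] 48 -> 34
Changed element WAS the max -> may need rescan.
  Max of remaining elements: 44
  New max = max(34, 44) = 44

Answer: 44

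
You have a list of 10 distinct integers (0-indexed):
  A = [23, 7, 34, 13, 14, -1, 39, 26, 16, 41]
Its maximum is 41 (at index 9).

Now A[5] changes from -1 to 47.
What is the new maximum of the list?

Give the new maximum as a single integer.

Answer: 47

Derivation:
Old max = 41 (at index 9)
Change: A[5] -1 -> 47
Changed element was NOT the old max.
  New max = max(old_max, new_val) = max(41, 47) = 47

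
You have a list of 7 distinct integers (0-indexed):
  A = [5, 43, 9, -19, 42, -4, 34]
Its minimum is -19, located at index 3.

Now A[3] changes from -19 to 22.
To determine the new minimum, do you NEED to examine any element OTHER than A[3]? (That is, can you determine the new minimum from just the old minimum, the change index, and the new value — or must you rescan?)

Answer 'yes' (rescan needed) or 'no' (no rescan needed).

Answer: yes

Derivation:
Old min = -19 at index 3
Change at index 3: -19 -> 22
Index 3 WAS the min and new value 22 > old min -19. Must rescan other elements to find the new min.
Needs rescan: yes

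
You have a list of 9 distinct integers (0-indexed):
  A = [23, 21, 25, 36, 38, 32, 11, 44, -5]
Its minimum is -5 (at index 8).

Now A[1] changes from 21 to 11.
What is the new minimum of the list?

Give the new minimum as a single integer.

Answer: -5

Derivation:
Old min = -5 (at index 8)
Change: A[1] 21 -> 11
Changed element was NOT the old min.
  New min = min(old_min, new_val) = min(-5, 11) = -5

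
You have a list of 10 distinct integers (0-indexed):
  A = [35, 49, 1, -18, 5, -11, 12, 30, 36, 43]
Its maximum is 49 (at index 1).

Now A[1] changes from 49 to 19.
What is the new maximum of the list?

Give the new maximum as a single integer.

Answer: 43

Derivation:
Old max = 49 (at index 1)
Change: A[1] 49 -> 19
Changed element WAS the max -> may need rescan.
  Max of remaining elements: 43
  New max = max(19, 43) = 43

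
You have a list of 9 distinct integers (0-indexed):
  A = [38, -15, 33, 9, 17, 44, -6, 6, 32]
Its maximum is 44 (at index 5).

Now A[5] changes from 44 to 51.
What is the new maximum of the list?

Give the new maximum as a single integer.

Old max = 44 (at index 5)
Change: A[5] 44 -> 51
Changed element WAS the max -> may need rescan.
  Max of remaining elements: 38
  New max = max(51, 38) = 51

Answer: 51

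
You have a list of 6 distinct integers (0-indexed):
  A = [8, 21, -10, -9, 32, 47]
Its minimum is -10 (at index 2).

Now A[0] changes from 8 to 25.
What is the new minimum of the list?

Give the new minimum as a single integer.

Old min = -10 (at index 2)
Change: A[0] 8 -> 25
Changed element was NOT the old min.
  New min = min(old_min, new_val) = min(-10, 25) = -10

Answer: -10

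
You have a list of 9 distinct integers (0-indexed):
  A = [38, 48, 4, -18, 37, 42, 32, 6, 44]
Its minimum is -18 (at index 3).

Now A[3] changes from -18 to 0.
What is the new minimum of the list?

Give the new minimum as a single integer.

Old min = -18 (at index 3)
Change: A[3] -18 -> 0
Changed element WAS the min. Need to check: is 0 still <= all others?
  Min of remaining elements: 4
  New min = min(0, 4) = 0

Answer: 0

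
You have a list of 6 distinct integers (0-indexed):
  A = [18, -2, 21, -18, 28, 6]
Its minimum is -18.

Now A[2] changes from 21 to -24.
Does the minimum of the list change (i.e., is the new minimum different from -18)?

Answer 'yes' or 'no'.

Old min = -18
Change: A[2] 21 -> -24
Changed element was NOT the min; min changes only if -24 < -18.
New min = -24; changed? yes

Answer: yes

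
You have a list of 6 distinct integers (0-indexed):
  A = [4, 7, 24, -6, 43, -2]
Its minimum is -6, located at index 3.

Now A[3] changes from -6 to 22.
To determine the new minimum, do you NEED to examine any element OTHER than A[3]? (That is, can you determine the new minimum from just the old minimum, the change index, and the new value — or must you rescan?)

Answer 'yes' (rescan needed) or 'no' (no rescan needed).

Answer: yes

Derivation:
Old min = -6 at index 3
Change at index 3: -6 -> 22
Index 3 WAS the min and new value 22 > old min -6. Must rescan other elements to find the new min.
Needs rescan: yes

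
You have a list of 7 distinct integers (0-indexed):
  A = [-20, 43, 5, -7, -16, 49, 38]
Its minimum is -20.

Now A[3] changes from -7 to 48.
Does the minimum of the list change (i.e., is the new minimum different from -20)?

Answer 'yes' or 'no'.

Old min = -20
Change: A[3] -7 -> 48
Changed element was NOT the min; min changes only if 48 < -20.
New min = -20; changed? no

Answer: no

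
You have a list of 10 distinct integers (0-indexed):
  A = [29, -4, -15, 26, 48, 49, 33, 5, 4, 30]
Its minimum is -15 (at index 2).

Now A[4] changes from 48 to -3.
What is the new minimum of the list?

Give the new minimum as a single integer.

Answer: -15

Derivation:
Old min = -15 (at index 2)
Change: A[4] 48 -> -3
Changed element was NOT the old min.
  New min = min(old_min, new_val) = min(-15, -3) = -15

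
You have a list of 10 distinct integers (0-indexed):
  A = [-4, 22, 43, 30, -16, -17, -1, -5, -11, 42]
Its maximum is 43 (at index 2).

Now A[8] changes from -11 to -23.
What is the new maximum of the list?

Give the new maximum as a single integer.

Answer: 43

Derivation:
Old max = 43 (at index 2)
Change: A[8] -11 -> -23
Changed element was NOT the old max.
  New max = max(old_max, new_val) = max(43, -23) = 43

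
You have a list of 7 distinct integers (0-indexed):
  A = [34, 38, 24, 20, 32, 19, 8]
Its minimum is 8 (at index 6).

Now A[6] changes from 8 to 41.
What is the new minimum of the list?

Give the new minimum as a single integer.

Answer: 19

Derivation:
Old min = 8 (at index 6)
Change: A[6] 8 -> 41
Changed element WAS the min. Need to check: is 41 still <= all others?
  Min of remaining elements: 19
  New min = min(41, 19) = 19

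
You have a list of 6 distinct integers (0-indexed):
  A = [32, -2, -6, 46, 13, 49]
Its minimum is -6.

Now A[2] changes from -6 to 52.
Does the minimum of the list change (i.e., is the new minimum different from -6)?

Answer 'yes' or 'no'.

Old min = -6
Change: A[2] -6 -> 52
Changed element was the min; new min must be rechecked.
New min = -2; changed? yes

Answer: yes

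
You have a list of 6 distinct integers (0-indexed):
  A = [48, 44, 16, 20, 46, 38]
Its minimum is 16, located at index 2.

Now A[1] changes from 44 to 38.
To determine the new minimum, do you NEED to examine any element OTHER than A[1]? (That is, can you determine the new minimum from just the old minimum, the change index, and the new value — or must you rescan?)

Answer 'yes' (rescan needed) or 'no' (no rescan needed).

Old min = 16 at index 2
Change at index 1: 44 -> 38
Index 1 was NOT the min. New min = min(16, 38). No rescan of other elements needed.
Needs rescan: no

Answer: no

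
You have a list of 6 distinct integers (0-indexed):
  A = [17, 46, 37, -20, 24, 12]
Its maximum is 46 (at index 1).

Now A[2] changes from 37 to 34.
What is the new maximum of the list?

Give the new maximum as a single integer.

Old max = 46 (at index 1)
Change: A[2] 37 -> 34
Changed element was NOT the old max.
  New max = max(old_max, new_val) = max(46, 34) = 46

Answer: 46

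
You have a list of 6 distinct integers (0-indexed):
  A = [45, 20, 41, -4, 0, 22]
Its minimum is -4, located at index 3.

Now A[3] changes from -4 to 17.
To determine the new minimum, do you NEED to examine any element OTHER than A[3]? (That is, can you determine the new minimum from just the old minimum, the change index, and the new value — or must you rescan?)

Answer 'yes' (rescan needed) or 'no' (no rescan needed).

Answer: yes

Derivation:
Old min = -4 at index 3
Change at index 3: -4 -> 17
Index 3 WAS the min and new value 17 > old min -4. Must rescan other elements to find the new min.
Needs rescan: yes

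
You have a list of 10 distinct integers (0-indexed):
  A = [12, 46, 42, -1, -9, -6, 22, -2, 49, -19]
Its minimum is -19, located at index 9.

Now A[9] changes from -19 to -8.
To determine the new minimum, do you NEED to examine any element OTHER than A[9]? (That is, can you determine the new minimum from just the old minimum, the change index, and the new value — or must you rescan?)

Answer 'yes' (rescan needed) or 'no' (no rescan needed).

Old min = -19 at index 9
Change at index 9: -19 -> -8
Index 9 WAS the min and new value -8 > old min -19. Must rescan other elements to find the new min.
Needs rescan: yes

Answer: yes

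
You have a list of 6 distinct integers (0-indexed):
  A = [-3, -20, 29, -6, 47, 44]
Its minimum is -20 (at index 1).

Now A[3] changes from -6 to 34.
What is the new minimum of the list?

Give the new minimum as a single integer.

Old min = -20 (at index 1)
Change: A[3] -6 -> 34
Changed element was NOT the old min.
  New min = min(old_min, new_val) = min(-20, 34) = -20

Answer: -20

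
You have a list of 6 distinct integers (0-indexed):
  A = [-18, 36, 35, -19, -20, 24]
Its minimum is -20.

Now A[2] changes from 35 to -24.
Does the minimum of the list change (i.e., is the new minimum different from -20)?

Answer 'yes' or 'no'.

Old min = -20
Change: A[2] 35 -> -24
Changed element was NOT the min; min changes only if -24 < -20.
New min = -24; changed? yes

Answer: yes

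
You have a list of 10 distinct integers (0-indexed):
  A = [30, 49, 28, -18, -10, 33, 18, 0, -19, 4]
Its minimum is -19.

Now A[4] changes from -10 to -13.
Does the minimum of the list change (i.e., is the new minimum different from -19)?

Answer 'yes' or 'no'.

Old min = -19
Change: A[4] -10 -> -13
Changed element was NOT the min; min changes only if -13 < -19.
New min = -19; changed? no

Answer: no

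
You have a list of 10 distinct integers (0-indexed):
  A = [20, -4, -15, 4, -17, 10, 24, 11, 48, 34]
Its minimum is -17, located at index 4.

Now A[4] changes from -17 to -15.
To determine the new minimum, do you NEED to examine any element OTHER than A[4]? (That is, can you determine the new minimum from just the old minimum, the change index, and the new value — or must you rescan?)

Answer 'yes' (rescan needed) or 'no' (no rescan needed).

Old min = -17 at index 4
Change at index 4: -17 -> -15
Index 4 WAS the min and new value -15 > old min -17. Must rescan other elements to find the new min.
Needs rescan: yes

Answer: yes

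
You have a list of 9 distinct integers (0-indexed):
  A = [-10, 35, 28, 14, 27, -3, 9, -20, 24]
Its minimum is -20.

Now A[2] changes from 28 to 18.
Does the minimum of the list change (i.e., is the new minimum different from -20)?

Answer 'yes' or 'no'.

Old min = -20
Change: A[2] 28 -> 18
Changed element was NOT the min; min changes only if 18 < -20.
New min = -20; changed? no

Answer: no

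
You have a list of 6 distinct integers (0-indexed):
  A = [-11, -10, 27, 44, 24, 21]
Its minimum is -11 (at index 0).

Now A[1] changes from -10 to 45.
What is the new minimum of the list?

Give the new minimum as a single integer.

Answer: -11

Derivation:
Old min = -11 (at index 0)
Change: A[1] -10 -> 45
Changed element was NOT the old min.
  New min = min(old_min, new_val) = min(-11, 45) = -11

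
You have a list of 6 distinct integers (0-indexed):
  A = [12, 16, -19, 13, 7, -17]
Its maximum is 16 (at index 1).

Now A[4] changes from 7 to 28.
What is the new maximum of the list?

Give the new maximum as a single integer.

Answer: 28

Derivation:
Old max = 16 (at index 1)
Change: A[4] 7 -> 28
Changed element was NOT the old max.
  New max = max(old_max, new_val) = max(16, 28) = 28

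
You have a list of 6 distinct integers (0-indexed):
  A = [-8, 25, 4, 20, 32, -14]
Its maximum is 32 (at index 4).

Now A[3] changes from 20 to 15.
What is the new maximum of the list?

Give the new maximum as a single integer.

Answer: 32

Derivation:
Old max = 32 (at index 4)
Change: A[3] 20 -> 15
Changed element was NOT the old max.
  New max = max(old_max, new_val) = max(32, 15) = 32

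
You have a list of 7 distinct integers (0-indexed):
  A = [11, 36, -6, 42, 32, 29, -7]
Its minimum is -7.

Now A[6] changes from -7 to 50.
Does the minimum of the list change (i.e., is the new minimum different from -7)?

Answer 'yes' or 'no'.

Old min = -7
Change: A[6] -7 -> 50
Changed element was the min; new min must be rechecked.
New min = -6; changed? yes

Answer: yes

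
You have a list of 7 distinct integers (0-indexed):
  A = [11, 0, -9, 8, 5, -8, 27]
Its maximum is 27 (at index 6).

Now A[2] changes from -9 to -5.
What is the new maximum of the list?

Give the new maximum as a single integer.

Answer: 27

Derivation:
Old max = 27 (at index 6)
Change: A[2] -9 -> -5
Changed element was NOT the old max.
  New max = max(old_max, new_val) = max(27, -5) = 27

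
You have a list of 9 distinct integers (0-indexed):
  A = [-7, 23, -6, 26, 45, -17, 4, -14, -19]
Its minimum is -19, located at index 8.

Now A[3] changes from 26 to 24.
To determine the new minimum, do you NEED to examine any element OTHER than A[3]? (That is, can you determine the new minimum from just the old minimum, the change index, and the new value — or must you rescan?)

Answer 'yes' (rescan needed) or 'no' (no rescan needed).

Old min = -19 at index 8
Change at index 3: 26 -> 24
Index 3 was NOT the min. New min = min(-19, 24). No rescan of other elements needed.
Needs rescan: no

Answer: no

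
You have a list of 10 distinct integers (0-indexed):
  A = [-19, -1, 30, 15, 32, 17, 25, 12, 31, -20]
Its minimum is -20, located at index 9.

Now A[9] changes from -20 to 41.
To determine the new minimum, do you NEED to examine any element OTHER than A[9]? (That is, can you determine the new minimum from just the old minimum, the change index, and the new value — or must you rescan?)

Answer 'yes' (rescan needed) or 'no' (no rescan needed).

Old min = -20 at index 9
Change at index 9: -20 -> 41
Index 9 WAS the min and new value 41 > old min -20. Must rescan other elements to find the new min.
Needs rescan: yes

Answer: yes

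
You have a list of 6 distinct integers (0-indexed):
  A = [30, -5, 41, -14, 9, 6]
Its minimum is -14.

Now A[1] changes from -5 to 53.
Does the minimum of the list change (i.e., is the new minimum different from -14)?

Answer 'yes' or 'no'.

Old min = -14
Change: A[1] -5 -> 53
Changed element was NOT the min; min changes only if 53 < -14.
New min = -14; changed? no

Answer: no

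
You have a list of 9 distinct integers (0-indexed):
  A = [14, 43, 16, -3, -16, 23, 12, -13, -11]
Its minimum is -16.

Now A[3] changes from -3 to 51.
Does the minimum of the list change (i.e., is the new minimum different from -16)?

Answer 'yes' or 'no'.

Answer: no

Derivation:
Old min = -16
Change: A[3] -3 -> 51
Changed element was NOT the min; min changes only if 51 < -16.
New min = -16; changed? no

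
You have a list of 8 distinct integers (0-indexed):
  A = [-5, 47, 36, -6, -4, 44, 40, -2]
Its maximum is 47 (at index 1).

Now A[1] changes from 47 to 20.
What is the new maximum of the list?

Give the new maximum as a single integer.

Old max = 47 (at index 1)
Change: A[1] 47 -> 20
Changed element WAS the max -> may need rescan.
  Max of remaining elements: 44
  New max = max(20, 44) = 44

Answer: 44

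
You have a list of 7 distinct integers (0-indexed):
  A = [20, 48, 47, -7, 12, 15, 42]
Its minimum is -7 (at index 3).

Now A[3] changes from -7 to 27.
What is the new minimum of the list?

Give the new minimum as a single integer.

Old min = -7 (at index 3)
Change: A[3] -7 -> 27
Changed element WAS the min. Need to check: is 27 still <= all others?
  Min of remaining elements: 12
  New min = min(27, 12) = 12

Answer: 12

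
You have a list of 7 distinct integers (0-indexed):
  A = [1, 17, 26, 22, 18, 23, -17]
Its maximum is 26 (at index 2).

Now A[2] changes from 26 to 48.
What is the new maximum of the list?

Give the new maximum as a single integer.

Answer: 48

Derivation:
Old max = 26 (at index 2)
Change: A[2] 26 -> 48
Changed element WAS the max -> may need rescan.
  Max of remaining elements: 23
  New max = max(48, 23) = 48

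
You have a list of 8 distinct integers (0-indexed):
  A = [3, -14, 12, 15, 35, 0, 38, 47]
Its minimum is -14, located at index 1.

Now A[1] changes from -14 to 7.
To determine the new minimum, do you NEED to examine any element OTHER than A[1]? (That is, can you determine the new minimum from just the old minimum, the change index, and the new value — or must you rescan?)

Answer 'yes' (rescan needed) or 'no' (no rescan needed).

Old min = -14 at index 1
Change at index 1: -14 -> 7
Index 1 WAS the min and new value 7 > old min -14. Must rescan other elements to find the new min.
Needs rescan: yes

Answer: yes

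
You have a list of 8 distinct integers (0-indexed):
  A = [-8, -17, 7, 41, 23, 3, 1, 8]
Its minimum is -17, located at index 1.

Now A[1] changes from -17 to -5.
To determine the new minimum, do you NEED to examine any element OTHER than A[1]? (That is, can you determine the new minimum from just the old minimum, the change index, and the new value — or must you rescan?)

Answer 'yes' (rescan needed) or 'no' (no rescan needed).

Answer: yes

Derivation:
Old min = -17 at index 1
Change at index 1: -17 -> -5
Index 1 WAS the min and new value -5 > old min -17. Must rescan other elements to find the new min.
Needs rescan: yes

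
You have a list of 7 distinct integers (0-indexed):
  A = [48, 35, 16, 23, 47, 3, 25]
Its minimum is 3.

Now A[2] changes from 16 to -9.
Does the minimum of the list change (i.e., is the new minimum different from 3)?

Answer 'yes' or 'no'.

Answer: yes

Derivation:
Old min = 3
Change: A[2] 16 -> -9
Changed element was NOT the min; min changes only if -9 < 3.
New min = -9; changed? yes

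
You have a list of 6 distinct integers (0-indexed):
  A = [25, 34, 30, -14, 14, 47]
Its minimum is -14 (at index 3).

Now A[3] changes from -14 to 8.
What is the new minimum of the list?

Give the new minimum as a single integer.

Answer: 8

Derivation:
Old min = -14 (at index 3)
Change: A[3] -14 -> 8
Changed element WAS the min. Need to check: is 8 still <= all others?
  Min of remaining elements: 14
  New min = min(8, 14) = 8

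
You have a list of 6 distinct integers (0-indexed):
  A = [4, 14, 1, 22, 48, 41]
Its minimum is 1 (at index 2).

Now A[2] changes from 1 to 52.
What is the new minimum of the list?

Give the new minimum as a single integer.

Old min = 1 (at index 2)
Change: A[2] 1 -> 52
Changed element WAS the min. Need to check: is 52 still <= all others?
  Min of remaining elements: 4
  New min = min(52, 4) = 4

Answer: 4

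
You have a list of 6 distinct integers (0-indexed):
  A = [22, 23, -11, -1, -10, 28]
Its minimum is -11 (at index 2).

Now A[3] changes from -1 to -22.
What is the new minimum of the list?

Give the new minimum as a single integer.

Answer: -22

Derivation:
Old min = -11 (at index 2)
Change: A[3] -1 -> -22
Changed element was NOT the old min.
  New min = min(old_min, new_val) = min(-11, -22) = -22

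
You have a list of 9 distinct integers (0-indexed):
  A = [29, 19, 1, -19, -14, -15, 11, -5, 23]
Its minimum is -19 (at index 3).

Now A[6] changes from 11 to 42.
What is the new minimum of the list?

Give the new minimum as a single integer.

Answer: -19

Derivation:
Old min = -19 (at index 3)
Change: A[6] 11 -> 42
Changed element was NOT the old min.
  New min = min(old_min, new_val) = min(-19, 42) = -19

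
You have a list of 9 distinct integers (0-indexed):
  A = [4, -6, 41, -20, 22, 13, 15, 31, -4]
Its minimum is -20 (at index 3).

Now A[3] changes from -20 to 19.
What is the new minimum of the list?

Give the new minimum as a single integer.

Answer: -6

Derivation:
Old min = -20 (at index 3)
Change: A[3] -20 -> 19
Changed element WAS the min. Need to check: is 19 still <= all others?
  Min of remaining elements: -6
  New min = min(19, -6) = -6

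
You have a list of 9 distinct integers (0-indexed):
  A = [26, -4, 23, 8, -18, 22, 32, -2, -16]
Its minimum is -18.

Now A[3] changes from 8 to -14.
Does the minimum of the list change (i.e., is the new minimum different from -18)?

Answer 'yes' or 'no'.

Old min = -18
Change: A[3] 8 -> -14
Changed element was NOT the min; min changes only if -14 < -18.
New min = -18; changed? no

Answer: no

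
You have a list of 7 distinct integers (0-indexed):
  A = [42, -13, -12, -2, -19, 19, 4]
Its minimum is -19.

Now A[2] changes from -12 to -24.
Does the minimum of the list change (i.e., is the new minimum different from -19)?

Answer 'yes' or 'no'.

Old min = -19
Change: A[2] -12 -> -24
Changed element was NOT the min; min changes only if -24 < -19.
New min = -24; changed? yes

Answer: yes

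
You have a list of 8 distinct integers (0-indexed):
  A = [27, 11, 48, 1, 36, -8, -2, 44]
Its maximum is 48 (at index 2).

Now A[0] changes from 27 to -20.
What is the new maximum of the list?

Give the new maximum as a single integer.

Old max = 48 (at index 2)
Change: A[0] 27 -> -20
Changed element was NOT the old max.
  New max = max(old_max, new_val) = max(48, -20) = 48

Answer: 48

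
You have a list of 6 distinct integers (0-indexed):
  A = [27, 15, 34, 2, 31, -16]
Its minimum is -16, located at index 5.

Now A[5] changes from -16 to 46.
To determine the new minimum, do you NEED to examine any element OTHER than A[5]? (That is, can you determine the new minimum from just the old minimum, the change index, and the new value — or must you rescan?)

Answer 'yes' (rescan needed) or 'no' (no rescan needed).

Answer: yes

Derivation:
Old min = -16 at index 5
Change at index 5: -16 -> 46
Index 5 WAS the min and new value 46 > old min -16. Must rescan other elements to find the new min.
Needs rescan: yes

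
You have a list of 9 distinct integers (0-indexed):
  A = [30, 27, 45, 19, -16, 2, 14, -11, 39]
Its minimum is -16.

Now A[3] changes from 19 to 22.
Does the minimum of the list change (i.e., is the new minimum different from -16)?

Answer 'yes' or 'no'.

Old min = -16
Change: A[3] 19 -> 22
Changed element was NOT the min; min changes only if 22 < -16.
New min = -16; changed? no

Answer: no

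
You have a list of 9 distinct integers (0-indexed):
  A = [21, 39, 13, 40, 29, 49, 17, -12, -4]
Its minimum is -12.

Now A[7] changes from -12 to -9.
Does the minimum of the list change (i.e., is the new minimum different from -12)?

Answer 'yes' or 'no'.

Old min = -12
Change: A[7] -12 -> -9
Changed element was the min; new min must be rechecked.
New min = -9; changed? yes

Answer: yes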